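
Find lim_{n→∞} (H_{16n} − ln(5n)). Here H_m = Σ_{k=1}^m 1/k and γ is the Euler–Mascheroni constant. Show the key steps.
lim = ln(16/5) + γ

By Euler-Maclaurin, H_m = ln m + γ + O(1/m). So
  H_{16n} − ln(5n) = ln(16n) + γ − ln(5n) + O(1/n)
                       = ln(16/5) + γ + O(1/n).
Hence the limit is ln(16/5) + γ.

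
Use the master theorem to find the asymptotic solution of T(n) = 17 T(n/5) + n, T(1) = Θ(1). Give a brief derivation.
T(n) = Θ(n^(log_5 17))

Master theorem: compare f(n) = n to n^(log_5 17) where log_5 17 ≈ 1.760. Since 1 < log_5 17, we have f(n) = O(n^(log_5 17 − ε)) for some ε > 0 — Case 1. Hence T(n) = Θ(n^(log_5 17)).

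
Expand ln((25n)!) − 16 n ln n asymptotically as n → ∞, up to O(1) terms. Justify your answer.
ln((25n)!) − 16 n ln n = 9 n ln n + 25(ln 25 − 1) n + (1/2) ln(2π·25n) + O(1/n)

Stirling: ln((25n)!) = 25n ln(25n) − 25n + (1/2) ln(2π·25n) + O(1/n).
Expand 25n ln(25n) = 25n (ln n + ln 25) = 25n ln n + 25n ln 25.
Subtract 16n ln n: leading term is (25 − 16) n ln n = 9 n ln n. The next term is 25n ln 25 − 25n = 25(ln 25 − 1) n. Then the (1/2) ln(2π·25n) correction.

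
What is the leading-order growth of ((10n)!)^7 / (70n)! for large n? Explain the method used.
((10n)!)^7/(70n)! ~ ((2π·10n)^(6/2) / sqrt(7)) · 7^(−7·10n)  →  0

Write N = 10n. Stirling: N! ~ sqrt(2π N)(N/e)^N and (7N)! ~ sqrt(2π·7N)·(7N/e)^(7N).
  (N!)^7/(7N)! ~ (2π N)^(7/2) (N/e)^(7N) / [sqrt(2π·7N) (7N/e)^(7N)]
     = (2π N)^(7/2) / sqrt(2π·7N) · (N/(7N))^(7N)
     = (2π N)^((7−1)/2) / sqrt(7) · 7^(−7N).
Since 7^7 > 1, the factor 7^(−7N) decays exponentially, so the ratio → 0. Substituting N = 10n gives the stated form.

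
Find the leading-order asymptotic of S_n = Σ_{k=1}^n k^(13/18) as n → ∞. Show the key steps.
S_n ~ (18/31) · n^(31/18)

Integral comparison: Σ_{k=1}^n k^(13/18) = ∫_0^n x^(13/18) dx + O(n^(13/18)). The integral is n^(1 + 13/18) / (1 + 13/18) = n^((13+18)/18) / ((13+18)/18) = (18/31) · n^(31/18).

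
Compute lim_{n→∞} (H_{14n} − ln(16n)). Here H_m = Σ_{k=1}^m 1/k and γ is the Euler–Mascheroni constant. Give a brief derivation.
lim = ln(7/8) + γ

By Euler-Maclaurin, H_m = ln m + γ + O(1/m). So
  H_{14n} − ln(16n) = ln(14n) + γ − ln(16n) + O(1/n)
                       = ln(14/16) + γ + O(1/n).
Hence the limit is ln(14/16) + γ (= ln(7/8)).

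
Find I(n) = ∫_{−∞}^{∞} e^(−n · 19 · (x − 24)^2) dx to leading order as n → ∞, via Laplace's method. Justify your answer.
I(n) = sqrt(π/(19n))

Here φ(x) = 19 · (x − 24)^2 has its unique minimum at x* = 24 with φ(x*) = 0 and φ''(x*) = 38. Laplace's method gives
  I(n) ~ e^(−n φ(x*)) · sqrt(2π / (n · φ''(x*))) = sqrt(2π / (38n)) = sqrt(π/(19n)).
This is exact: substituting u = (x − 24)·sqrt(19n) gives I(n) = (1/sqrt(19n)) ∫_{−∞}^{∞} e^(−u^2) du = sqrt(π/(19n)).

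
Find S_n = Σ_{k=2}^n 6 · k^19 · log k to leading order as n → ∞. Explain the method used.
S_n ~ 3 · n^20 log n / 10 − 3 · n^20 / 200

By integral comparison, S_n = ∫_1^n 6 · x^19 · log x dx + O(n^19 · log n). For the integral, ∫ x^19 log x dx = n^20 log n / 20 − n^20/400 (integration by parts). Hence S_n ~ 3 · n^20 log n / 10 − 3 · n^20 / 200.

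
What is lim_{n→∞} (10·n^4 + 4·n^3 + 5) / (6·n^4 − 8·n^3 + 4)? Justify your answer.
lim = 10/6 = 5/3

For large n the leading n^4 terms dominate both numerator and denominator. Dividing top and bottom by n^4, every other term tends to 0, leaving 10/6 = 5/3.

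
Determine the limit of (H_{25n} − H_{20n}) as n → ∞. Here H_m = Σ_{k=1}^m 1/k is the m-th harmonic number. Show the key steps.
lim = ln(25/20) = ln(5/4)

Euler-Maclaurin gives H_m = ln m + γ + 1/(2m) + O(1/m^2). The γ and O(1/m) terms cancel in the difference:
  H_{25n} − H_{20n} = ln(25n) − ln(20n) + O(1/n) = ln(25/20) + O(1/n).
Hence the limit is ln(25/20) = ln(5/4).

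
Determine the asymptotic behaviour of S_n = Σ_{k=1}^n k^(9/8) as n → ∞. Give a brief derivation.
S_n ~ (8/17) · n^(17/8)

Integral comparison: Σ_{k=1}^n k^(9/8) = ∫_0^n x^(9/8) dx + O(n^(9/8)). The integral is n^(1 + 9/8) / (1 + 9/8) = n^((9+8)/8) / ((9+8)/8) = (8/17) · n^(17/8).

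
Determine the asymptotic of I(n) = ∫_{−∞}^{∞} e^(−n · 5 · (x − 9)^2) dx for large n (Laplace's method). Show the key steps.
I(n) = sqrt(π/(5n))

Here φ(x) = 5 · (x − 9)^2 has its unique minimum at x* = 9 with φ(x*) = 0 and φ''(x*) = 10. Laplace's method gives
  I(n) ~ e^(−n φ(x*)) · sqrt(2π / (n · φ''(x*))) = sqrt(2π / (10n)) = sqrt(π/(5n)).
This is exact: substituting u = (x − 9)·sqrt(5n) gives I(n) = (1/sqrt(5n)) ∫_{−∞}^{∞} e^(−u^2) du = sqrt(π/(5n)).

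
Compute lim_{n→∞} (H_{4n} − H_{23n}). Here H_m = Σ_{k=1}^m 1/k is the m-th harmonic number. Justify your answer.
lim = ln(4/23)

Euler-Maclaurin gives H_m = ln m + γ + 1/(2m) + O(1/m^2). The γ and O(1/m) terms cancel in the difference:
  H_{4n} − H_{23n} = ln(4n) − ln(23n) + O(1/n) = ln(4/23) + O(1/n).
Hence the limit is ln(4/23).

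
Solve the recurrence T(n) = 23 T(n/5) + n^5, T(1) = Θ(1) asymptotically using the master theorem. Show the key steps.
T(n) = Θ(n^5)

log_5 23 ≈ 1.948. f(n) = n^5 dominates n^(log_5 23) since 5 > 1.948, and the regularity condition a·f(n/b) = 23·(n/5)^5 = (23/3125)·n^5 ≤ c·f(n) holds with c = 23/3125 ≈ 0.00736 < 1. So this is Case 3: T(n) = Θ(f(n)) = Θ(n^5).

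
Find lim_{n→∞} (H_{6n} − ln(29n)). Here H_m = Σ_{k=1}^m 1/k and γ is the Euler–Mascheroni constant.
lim = ln(6/29) + γ

By Euler-Maclaurin, H_m = ln m + γ + O(1/m). So
  H_{6n} − ln(29n) = ln(6n) + γ − ln(29n) + O(1/n)
                       = ln(6/29) + γ + O(1/n).
Hence the limit is ln(6/29) + γ.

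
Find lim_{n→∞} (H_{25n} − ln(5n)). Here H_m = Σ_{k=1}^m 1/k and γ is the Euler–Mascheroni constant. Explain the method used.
lim = ln 5 + γ

By Euler-Maclaurin, H_m = ln m + γ + O(1/m). So
  H_{25n} − ln(5n) = ln(25n) + γ − ln(5n) + O(1/n)
                       = ln(25/5) + γ + O(1/n).
Hence the limit is ln(25/5) + γ (= ln 5).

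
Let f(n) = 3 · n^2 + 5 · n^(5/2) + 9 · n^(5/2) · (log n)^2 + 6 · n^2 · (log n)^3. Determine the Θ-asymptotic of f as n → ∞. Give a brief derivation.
f(n) ∈ Θ(n^(5/2) · (log n)^2)

Compare the terms by growth order. For large n, n^a · (log n)^b dominates n^a' · (log n)^b' iff a > a', or (a = a' and b > b'). Ranking the 4 terms shows the dominant one is 9 · n^(5/2) · (log n)^2. Hence f(n) ∈ Θ(n^(5/2) · (log n)^2).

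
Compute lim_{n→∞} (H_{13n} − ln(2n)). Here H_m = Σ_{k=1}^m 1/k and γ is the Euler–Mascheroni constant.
lim = ln(13/2) + γ

By Euler-Maclaurin, H_m = ln m + γ + O(1/m). So
  H_{13n} − ln(2n) = ln(13n) + γ − ln(2n) + O(1/n)
                       = ln(13/2) + γ + O(1/n).
Hence the limit is ln(13/2) + γ.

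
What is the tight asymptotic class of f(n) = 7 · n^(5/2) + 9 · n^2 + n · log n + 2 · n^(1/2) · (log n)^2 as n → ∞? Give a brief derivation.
f(n) ∈ Θ(n^(5/2))

Compare the terms by growth order. For large n, n^a · (log n)^b dominates n^a' · (log n)^b' iff a > a', or (a = a' and b > b'). Ranking the 4 terms shows the dominant one is 7 · n^(5/2). Hence f(n) ∈ Θ(n^(5/2)).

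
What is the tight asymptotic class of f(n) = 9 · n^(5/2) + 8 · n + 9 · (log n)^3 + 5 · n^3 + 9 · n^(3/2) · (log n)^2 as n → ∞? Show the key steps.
f(n) ∈ Θ(n^3)

Compare the terms by growth order. For large n, n^a · (log n)^b dominates n^a' · (log n)^b' iff a > a', or (a = a' and b > b'). Ranking the 5 terms shows the dominant one is 5 · n^3. Hence f(n) ∈ Θ(n^3).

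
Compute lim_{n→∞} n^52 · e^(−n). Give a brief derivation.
lim = 0

Exponentials with base > 1 dominate every fixed polynomial: for any fixed c, n^c / e^n → 0 as n → ∞ (e.g. by the ratio test, or since e^n grows faster than any power of n). Hence n^52 · e^(−n) = n^52 / e^n → 0.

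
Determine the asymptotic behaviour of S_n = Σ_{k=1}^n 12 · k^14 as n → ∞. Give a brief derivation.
S_n ~ 4 · n^15 / 5

By integral comparison (Euler-Maclaurin), Σ_{k=1}^n 12 · k^14 = 12 · ∫_0^n x^14 dx + O(n^14) = 12 · n^15/15 = 4 · n^15 / 5 + O(n^14). (Equivalently, Faulhaber's formula gives the same leading term.)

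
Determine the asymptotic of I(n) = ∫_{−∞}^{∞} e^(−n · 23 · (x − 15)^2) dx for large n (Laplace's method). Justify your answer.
I(n) = sqrt(π/(23n))

Here φ(x) = 23 · (x − 15)^2 has its unique minimum at x* = 15 with φ(x*) = 0 and φ''(x*) = 46. Laplace's method gives
  I(n) ~ e^(−n φ(x*)) · sqrt(2π / (n · φ''(x*))) = sqrt(2π / (46n)) = sqrt(π/(23n)).
This is exact: substituting u = (x − 15)·sqrt(23n) gives I(n) = (1/sqrt(23n)) ∫_{−∞}^{∞} e^(−u^2) du = sqrt(π/(23n)).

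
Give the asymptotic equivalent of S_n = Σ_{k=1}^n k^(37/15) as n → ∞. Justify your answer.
S_n ~ (15/52) · n^(52/15)

Integral comparison: Σ_{k=1}^n k^(37/15) = ∫_0^n x^(37/15) dx + O(n^(37/15)). The integral is n^(1 + 37/15) / (1 + 37/15) = n^((37+15)/15) / ((37+15)/15) = (15/52) · n^(52/15).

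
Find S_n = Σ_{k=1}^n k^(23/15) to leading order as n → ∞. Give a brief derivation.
S_n ~ (15/38) · n^(38/15)

Integral comparison: Σ_{k=1}^n k^(23/15) = ∫_0^n x^(23/15) dx + O(n^(23/15)). The integral is n^(1 + 23/15) / (1 + 23/15) = n^((23+15)/15) / ((23+15)/15) = (15/38) · n^(38/15).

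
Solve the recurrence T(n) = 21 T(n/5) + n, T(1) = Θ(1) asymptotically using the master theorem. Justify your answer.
T(n) = Θ(n^(log_5 21))

Master theorem: compare f(n) = n to n^(log_5 21) where log_5 21 ≈ 1.892. Since 1 < log_5 21, we have f(n) = O(n^(log_5 21 − ε)) for some ε > 0 — Case 1. Hence T(n) = Θ(n^(log_5 21)).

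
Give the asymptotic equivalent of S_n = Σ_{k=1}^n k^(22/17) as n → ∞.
S_n ~ (17/39) · n^(39/17)

Integral comparison: Σ_{k=1}^n k^(22/17) = ∫_0^n x^(22/17) dx + O(n^(22/17)). The integral is n^(1 + 22/17) / (1 + 22/17) = n^((22+17)/17) / ((22+17)/17) = (17/39) · n^(39/17).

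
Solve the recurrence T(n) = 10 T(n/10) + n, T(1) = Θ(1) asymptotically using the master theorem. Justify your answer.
T(n) = Θ(n log n)

log_10 10 = 1, and f(n) = n = Θ(n^(log_10 10)). This is Case 2 of the master theorem: T(n) = Θ(f(n) · log n) = Θ(n log n).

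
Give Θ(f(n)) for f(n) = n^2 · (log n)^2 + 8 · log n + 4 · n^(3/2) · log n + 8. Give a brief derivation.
f(n) ∈ Θ(n^2 · (log n)^2)

Compare the terms by growth order. For large n, n^a · (log n)^b dominates n^a' · (log n)^b' iff a > a', or (a = a' and b > b'). Ranking the 4 terms shows the dominant one is n^2 · (log n)^2. Hence f(n) ∈ Θ(n^2 · (log n)^2).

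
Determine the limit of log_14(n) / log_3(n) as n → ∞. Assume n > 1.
lim = ln(3) / ln(14) = log_14(3)

Change of base: log_14(n) = ln n / ln 14 and log_3(n) = ln n / ln 3. The ratio is (ln n / ln 14) · (ln 3 / ln n) = ln 3 / ln 14, a constant independent of n. So the limit is ln 3 / ln 14 = log_14(3).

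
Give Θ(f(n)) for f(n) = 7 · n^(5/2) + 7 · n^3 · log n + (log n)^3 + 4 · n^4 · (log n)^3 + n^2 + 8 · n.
f(n) ∈ Θ(n^4 · (log n)^3)

Compare the terms by growth order. For large n, n^a · (log n)^b dominates n^a' · (log n)^b' iff a > a', or (a = a' and b > b'). Ranking the 6 terms shows the dominant one is 4 · n^4 · (log n)^3. Hence f(n) ∈ Θ(n^4 · (log n)^3).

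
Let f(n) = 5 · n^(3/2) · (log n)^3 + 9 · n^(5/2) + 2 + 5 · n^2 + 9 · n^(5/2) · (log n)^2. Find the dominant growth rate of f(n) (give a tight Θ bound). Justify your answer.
f(n) ∈ Θ(n^(5/2) · (log n)^2)

Compare the terms by growth order. For large n, n^a · (log n)^b dominates n^a' · (log n)^b' iff a > a', or (a = a' and b > b'). Ranking the 5 terms shows the dominant one is 9 · n^(5/2) · (log n)^2. Hence f(n) ∈ Θ(n^(5/2) · (log n)^2).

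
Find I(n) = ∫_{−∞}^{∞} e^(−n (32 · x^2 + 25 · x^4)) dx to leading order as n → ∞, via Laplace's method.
I(n) ~ sqrt(π/(32n))

φ(x) = 32 · x^2 + 25 · x^4 has its unique global minimum at x* = 0 (since φ'(x) = 64x + 100x^3 = 0 only at x = 0 for real x with both coefficients positive, and φ → ∞ as |x| → ∞). At x* = 0, φ(0) = 0 and φ''(0) = 64. Laplace's method then gives
  I(n) ~ sqrt(2π / (n · φ''(0))) · e^(−n φ(0)) = sqrt(2π / (64n)) = sqrt(π/(32n)).
The 25 · x^4 term contributes only at subleading order (an O(1/n) relative correction).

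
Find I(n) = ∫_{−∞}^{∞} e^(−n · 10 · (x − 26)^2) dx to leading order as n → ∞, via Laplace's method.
I(n) = sqrt(π/(10n))

Here φ(x) = 10 · (x − 26)^2 has its unique minimum at x* = 26 with φ(x*) = 0 and φ''(x*) = 20. Laplace's method gives
  I(n) ~ e^(−n φ(x*)) · sqrt(2π / (n · φ''(x*))) = sqrt(2π / (20n)) = sqrt(π/(10n)).
This is exact: substituting u = (x − 26)·sqrt(10n) gives I(n) = (1/sqrt(10n)) ∫_{−∞}^{∞} e^(−u^2) du = sqrt(π/(10n)).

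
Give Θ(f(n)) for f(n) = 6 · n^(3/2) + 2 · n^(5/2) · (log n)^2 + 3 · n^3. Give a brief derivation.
f(n) ∈ Θ(n^3)

Compare the terms by growth order. For large n, n^a · (log n)^b dominates n^a' · (log n)^b' iff a > a', or (a = a' and b > b'). Ranking the 3 terms shows the dominant one is 3 · n^3. Hence f(n) ∈ Θ(n^3).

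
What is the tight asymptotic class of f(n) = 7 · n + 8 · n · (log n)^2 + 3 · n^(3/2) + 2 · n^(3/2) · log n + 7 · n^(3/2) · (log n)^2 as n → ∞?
f(n) ∈ Θ(n^(3/2) · (log n)^2)

Compare the terms by growth order. For large n, n^a · (log n)^b dominates n^a' · (log n)^b' iff a > a', or (a = a' and b > b'). Ranking the 5 terms shows the dominant one is 7 · n^(3/2) · (log n)^2. Hence f(n) ∈ Θ(n^(3/2) · (log n)^2).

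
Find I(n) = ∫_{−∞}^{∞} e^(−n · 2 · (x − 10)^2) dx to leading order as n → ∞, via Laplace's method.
I(n) = sqrt(π/(2n))

Here φ(x) = 2 · (x − 10)^2 has its unique minimum at x* = 10 with φ(x*) = 0 and φ''(x*) = 4. Laplace's method gives
  I(n) ~ e^(−n φ(x*)) · sqrt(2π / (n · φ''(x*))) = sqrt(2π / (4n)) = sqrt(π/(2n)).
This is exact: substituting u = (x − 10)·sqrt(2n) gives I(n) = (1/sqrt(2n)) ∫_{−∞}^{∞} e^(−u^2) du = sqrt(π/(2n)).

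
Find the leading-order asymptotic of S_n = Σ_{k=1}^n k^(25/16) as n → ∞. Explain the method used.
S_n ~ (16/41) · n^(41/16)

Integral comparison: Σ_{k=1}^n k^(25/16) = ∫_0^n x^(25/16) dx + O(n^(25/16)). The integral is n^(1 + 25/16) / (1 + 25/16) = n^((25+16)/16) / ((25+16)/16) = (16/41) · n^(41/16).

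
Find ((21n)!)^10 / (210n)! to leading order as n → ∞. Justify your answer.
((21n)!)^10/(210n)! ~ ((2π·21n)^(9/2) / sqrt(10)) · 10^(−10·21n)  →  0

Write N = 21n. Stirling: N! ~ sqrt(2π N)(N/e)^N and (10N)! ~ sqrt(2π·10N)·(10N/e)^(10N).
  (N!)^10/(10N)! ~ (2π N)^(10/2) (N/e)^(10N) / [sqrt(2π·10N) (10N/e)^(10N)]
     = (2π N)^(10/2) / sqrt(2π·10N) · (N/(10N))^(10N)
     = (2π N)^((10−1)/2) / sqrt(10) · 10^(−10N).
Since 10^10 > 1, the factor 10^(−10N) decays exponentially, so the ratio → 0. Substituting N = 21n gives the stated form.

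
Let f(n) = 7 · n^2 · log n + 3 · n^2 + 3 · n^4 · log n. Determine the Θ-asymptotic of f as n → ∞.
f(n) ∈ Θ(n^4 · log n)

Compare the terms by growth order. For large n, n^a · (log n)^b dominates n^a' · (log n)^b' iff a > a', or (a = a' and b > b'). Ranking the 3 terms shows the dominant one is 3 · n^4 · log n. Hence f(n) ∈ Θ(n^4 · log n).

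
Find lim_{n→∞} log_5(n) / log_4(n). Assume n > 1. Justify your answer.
lim = ln(4) / ln(5) = log_5(4)

Change of base: log_5(n) = ln n / ln 5 and log_4(n) = ln n / ln 4. The ratio is (ln n / ln 5) · (ln 4 / ln n) = ln 4 / ln 5, a constant independent of n. So the limit is ln 4 / ln 5 = log_5(4).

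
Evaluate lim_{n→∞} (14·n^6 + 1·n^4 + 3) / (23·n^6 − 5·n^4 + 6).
lim = 14/23

For large n the leading n^6 terms dominate both numerator and denominator. Dividing top and bottom by n^6, every other term tends to 0, leaving 14/23.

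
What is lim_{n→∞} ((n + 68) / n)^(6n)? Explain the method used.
lim = e^408

Rewrite as (1 + 68/n)^(6n). By the standard limit (1 + x/n)^n → e^x, we have (1 + 68/n)^n → e^68, and raising to the 6th power gives e^408.
More precisely, ln[(1 + 68/n)^(6n)] = 6n · ln(1 + 68/n) = 6n · (68/n + O(1/n^2)) = 408 + O(1/n) → 408.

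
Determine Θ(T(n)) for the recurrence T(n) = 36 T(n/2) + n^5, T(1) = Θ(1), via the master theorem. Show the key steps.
T(n) = Θ(n^(log_2 36))

Master theorem: compare f(n) = n^5 to n^(log_2 36) where log_2 36 ≈ 5.170. Since 5 < log_2 36, we have f(n) = O(n^(log_2 36 − ε)) for some ε > 0 — Case 1. Hence T(n) = Θ(n^(log_2 36)).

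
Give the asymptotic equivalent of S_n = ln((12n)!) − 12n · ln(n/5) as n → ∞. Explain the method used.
S_n ~ 12n · (ln 60 − 1) + O(ln n)

Stirling: ln((12n)!) = 12n ln(12n) − 12n + O(ln n).
  S_n = 12n ln(12n) − 12n − 12n ln(n/5) + O(ln n)
      = 12n ln(12n) − 12n ln n + 12n ln 5 − 12n + O(ln n)
      = 12n ln 12 + 12n ln 5 − 12n + O(ln n)
      = 12n (ln 60 − 1) + O(ln n).
Numerically ln(60) − 1 ≈ 3.0943.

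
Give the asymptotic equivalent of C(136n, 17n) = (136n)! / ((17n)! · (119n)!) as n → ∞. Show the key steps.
C(136n, 17n) ~ (16777216/823543)^(17n) · sqrt(4/(7π·17n))

Write N = 17n. Apply Stirling to each factorial:
  (8N)! ~ sqrt(2π·8N) · (8N/e)^(8N),
  N! ~ sqrt(2π N) · (N/e)^N,
  (7N)! ~ sqrt(2π·7N) · (7N/e)^(7N).
The exponential factors combine to (8N)^(8N) / (N^N · (7N)^(7N)) = 8^(8N)/7^(7N) = (8^8/7^7)^N = (16777216/823543)^N.
The square-root prefactors combine to sqrt(2π·8N) / (sqrt(2π N)·sqrt(2π·7N)) = sqrt(8 / (2π·7·N)) = sqrt(4/(7π·17n)).
Substituting N = 17n: C(136n, 17n) ~ (16777216/823543)^(17n) · sqrt(4/(7π·17n)).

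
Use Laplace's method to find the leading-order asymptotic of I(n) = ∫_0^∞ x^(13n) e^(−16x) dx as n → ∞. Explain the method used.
I(n) ~ (sqrt(2π·13n) / 16) · (13n/(16e))^(13n)

Write the integrand as exp(13n ln x − 16x) and set f(x) = 13n ln x − 16x. Then f'(x) = 13n/x − 16 = 0 at x* = 13n/16, and f''(x*) = −13n/x*^2 = −16^2/(13n). Laplace's method (interior maximum) gives
  I(n) ~ e^(f(x*)) · sqrt(2π / |f''(x*)|)
        = exp(13n ln(13n/16) − 13n) · sqrt(2π · 13n / 16^2)
        = (13n/16)^(13n) e^(−13n) · sqrt(2π·13n) / 16
        = (sqrt(2π·13n) / 16) · (13n/(16e))^(13n).
This matches Γ(13n+1)/16^(13n+1) with Stirling applied to Γ.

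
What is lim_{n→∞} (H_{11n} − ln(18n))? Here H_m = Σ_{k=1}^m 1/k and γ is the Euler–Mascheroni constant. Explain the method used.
lim = ln(11/18) + γ

By Euler-Maclaurin, H_m = ln m + γ + O(1/m). So
  H_{11n} − ln(18n) = ln(11n) + γ − ln(18n) + O(1/n)
                       = ln(11/18) + γ + O(1/n).
Hence the limit is ln(11/18) + γ.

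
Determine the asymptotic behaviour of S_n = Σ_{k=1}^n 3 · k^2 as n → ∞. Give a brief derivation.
S_n ~ n^3

By integral comparison (Euler-Maclaurin), Σ_{k=1}^n 3 · k^2 = 3 · ∫_0^n x^2 dx + O(n^2) = 3 · n^3/3 = n^3 + O(n^2). (Equivalently, Faulhaber's formula gives the same leading term.)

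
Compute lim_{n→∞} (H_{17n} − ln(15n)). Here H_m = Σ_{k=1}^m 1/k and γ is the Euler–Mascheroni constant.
lim = ln(17/15) + γ

By Euler-Maclaurin, H_m = ln m + γ + O(1/m). So
  H_{17n} − ln(15n) = ln(17n) + γ − ln(15n) + O(1/n)
                       = ln(17/15) + γ + O(1/n).
Hence the limit is ln(17/15) + γ.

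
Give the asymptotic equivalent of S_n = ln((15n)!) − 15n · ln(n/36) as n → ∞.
S_n ~ 15n · (ln 540 − 1) + O(ln n)

Stirling: ln((15n)!) = 15n ln(15n) − 15n + O(ln n).
  S_n = 15n ln(15n) − 15n − 15n ln(n/36) + O(ln n)
      = 15n ln(15n) − 15n ln n + 15n ln 36 − 15n + O(ln n)
      = 15n ln 15 + 15n ln 36 − 15n + O(ln n)
      = 15n (ln 540 − 1) + O(ln n).
Numerically ln(540) − 1 ≈ 5.2916.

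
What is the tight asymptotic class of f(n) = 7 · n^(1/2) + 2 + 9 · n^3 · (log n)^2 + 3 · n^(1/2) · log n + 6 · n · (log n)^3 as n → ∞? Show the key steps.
f(n) ∈ Θ(n^3 · (log n)^2)

Compare the terms by growth order. For large n, n^a · (log n)^b dominates n^a' · (log n)^b' iff a > a', or (a = a' and b > b'). Ranking the 5 terms shows the dominant one is 9 · n^3 · (log n)^2. Hence f(n) ∈ Θ(n^3 · (log n)^2).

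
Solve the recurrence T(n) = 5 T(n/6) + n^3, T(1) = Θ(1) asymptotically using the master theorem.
T(n) = Θ(n^3)

log_6 5 ≈ 0.898. f(n) = n^3 dominates n^(log_6 5) since 3 > 0.898, and the regularity condition a·f(n/b) = 5·(n/6)^3 = (5/216)·n^3 ≤ c·f(n) holds with c = 5/216 ≈ 0.0231 < 1. So this is Case 3: T(n) = Θ(f(n)) = Θ(n^3).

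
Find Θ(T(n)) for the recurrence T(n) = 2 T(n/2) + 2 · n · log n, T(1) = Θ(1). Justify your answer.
T(n) = Θ(n · (log n)^2)

Here log_2 2 = 1 and f(n) = 2 · n · log n = Θ(n^(log_2 2) · (log n)^1). This is the extended Case 2 of the master theorem (f matches the critical exponent up to log factors), giving T(n) = Θ(n^(log_2 2) · (log n)^(1+1)) = Θ(n · (log n)^2).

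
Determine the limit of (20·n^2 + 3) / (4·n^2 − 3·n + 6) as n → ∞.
lim = 20/4 = 5

For large n the leading n^2 terms dominate both numerator and denominator. Dividing top and bottom by n^2, every other term tends to 0, leaving 20/4 = 5.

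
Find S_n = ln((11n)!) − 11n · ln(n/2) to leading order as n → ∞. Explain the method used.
S_n ~ 11n · (ln 22 − 1) + O(ln n)

Stirling: ln((11n)!) = 11n ln(11n) − 11n + O(ln n).
  S_n = 11n ln(11n) − 11n − 11n ln(n/2) + O(ln n)
      = 11n ln(11n) − 11n ln n + 11n ln 2 − 11n + O(ln n)
      = 11n ln 11 + 11n ln 2 − 11n + O(ln n)
      = 11n (ln 22 − 1) + O(ln n).
Numerically ln(22) − 1 ≈ 2.0910.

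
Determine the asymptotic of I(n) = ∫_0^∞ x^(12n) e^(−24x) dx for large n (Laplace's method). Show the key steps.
I(n) ~ (sqrt(2π·12n) / 24) · (12n/(24e))^(12n)

Write the integrand as exp(12n ln x − 24x) and set f(x) = 12n ln x − 24x. Then f'(x) = 12n/x − 24 = 0 at x* = 12n/24, and f''(x*) = −12n/x*^2 = −24^2/(12n). Laplace's method (interior maximum) gives
  I(n) ~ e^(f(x*)) · sqrt(2π / |f''(x*)|)
        = exp(12n ln(12n/24) − 12n) · sqrt(2π · 12n / 24^2)
        = (12n/24)^(12n) e^(−12n) · sqrt(2π·12n) / 24
        = (sqrt(2π·12n) / 24) · (12n/(24e))^(12n).
This matches Γ(12n+1)/24^(12n+1) with Stirling applied to Γ.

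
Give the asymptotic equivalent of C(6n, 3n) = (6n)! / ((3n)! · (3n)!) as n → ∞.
C(6n, 3n) ~ (4)^(3n) · sqrt(1/(π·3n))

Write N = 3n. Apply Stirling to each factorial:
  (2N)! ~ sqrt(2π·2N) · (2N/e)^(2N),
  N! ~ sqrt(2π N) · (N/e)^N,
  (1N)! ~ sqrt(2π·1N) · (1N/e)^(1N).
The exponential factors combine to (2N)^(2N) / (N^N · (1N)^(1N)) = 2^(2N)/1^(1N) = (2^2/1^1)^N = (4)^N.
The square-root prefactors combine to sqrt(2π·2N) / (sqrt(2π N)·sqrt(2π·1N)) = sqrt(2 / (2π·1·N)) = sqrt(1/(π·3n)).
Substituting N = 3n: C(6n, 3n) ~ (4)^(3n) · sqrt(1/(π·3n)).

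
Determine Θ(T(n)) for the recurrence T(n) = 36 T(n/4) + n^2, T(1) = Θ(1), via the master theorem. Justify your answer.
T(n) = Θ(n^(log_4 36))

Master theorem: compare f(n) = n^2 to n^(log_4 36) where log_4 36 ≈ 2.585. Since 2 < log_4 36, we have f(n) = O(n^(log_4 36 − ε)) for some ε > 0 — Case 1. Hence T(n) = Θ(n^(log_4 36)).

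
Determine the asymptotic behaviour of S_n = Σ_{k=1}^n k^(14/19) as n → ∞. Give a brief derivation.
S_n ~ (19/33) · n^(33/19)

Integral comparison: Σ_{k=1}^n k^(14/19) = ∫_0^n x^(14/19) dx + O(n^(14/19)). The integral is n^(1 + 14/19) / (1 + 14/19) = n^((14+19)/19) / ((14+19)/19) = (19/33) · n^(33/19).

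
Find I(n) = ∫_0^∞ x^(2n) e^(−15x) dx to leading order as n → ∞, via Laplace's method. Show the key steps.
I(n) ~ (sqrt(2π·2n) / 15) · (2n/(15e))^(2n)

Write the integrand as exp(2n ln x − 15x) and set f(x) = 2n ln x − 15x. Then f'(x) = 2n/x − 15 = 0 at x* = 2n/15, and f''(x*) = −2n/x*^2 = −15^2/(2n). Laplace's method (interior maximum) gives
  I(n) ~ e^(f(x*)) · sqrt(2π / |f''(x*)|)
        = exp(2n ln(2n/15) − 2n) · sqrt(2π · 2n / 15^2)
        = (2n/15)^(2n) e^(−2n) · sqrt(2π·2n) / 15
        = (sqrt(2π·2n) / 15) · (2n/(15e))^(2n).
This matches Γ(2n+1)/15^(2n+1) with Stirling applied to Γ.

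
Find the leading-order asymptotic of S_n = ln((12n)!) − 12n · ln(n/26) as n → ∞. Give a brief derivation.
S_n ~ 12n · (ln 312 − 1) + O(ln n)

Stirling: ln((12n)!) = 12n ln(12n) − 12n + O(ln n).
  S_n = 12n ln(12n) − 12n − 12n ln(n/26) + O(ln n)
      = 12n ln(12n) − 12n ln n + 12n ln 26 − 12n + O(ln n)
      = 12n ln 12 + 12n ln 26 − 12n + O(ln n)
      = 12n (ln 312 − 1) + O(ln n).
Numerically ln(312) − 1 ≈ 4.7430.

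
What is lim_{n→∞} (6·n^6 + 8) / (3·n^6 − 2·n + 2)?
lim = 6/3 = 2

For large n the leading n^6 terms dominate both numerator and denominator. Dividing top and bottom by n^6, every other term tends to 0, leaving 6/3 = 2.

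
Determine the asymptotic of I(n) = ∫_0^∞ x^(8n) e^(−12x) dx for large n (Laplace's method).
I(n) ~ (sqrt(2π·8n) / 12) · (8n/(12e))^(8n)

Write the integrand as exp(8n ln x − 12x) and set f(x) = 8n ln x − 12x. Then f'(x) = 8n/x − 12 = 0 at x* = 8n/12, and f''(x*) = −8n/x*^2 = −12^2/(8n). Laplace's method (interior maximum) gives
  I(n) ~ e^(f(x*)) · sqrt(2π / |f''(x*)|)
        = exp(8n ln(8n/12) − 8n) · sqrt(2π · 8n / 12^2)
        = (8n/12)^(8n) e^(−8n) · sqrt(2π·8n) / 12
        = (sqrt(2π·8n) / 12) · (8n/(12e))^(8n).
This matches Γ(8n+1)/12^(8n+1) with Stirling applied to Γ.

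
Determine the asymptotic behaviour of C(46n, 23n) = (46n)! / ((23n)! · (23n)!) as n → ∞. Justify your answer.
C(46n, 23n) ~ (4)^(23n) · sqrt(1/(π·23n))

Write N = 23n. Apply Stirling to each factorial:
  (2N)! ~ sqrt(2π·2N) · (2N/e)^(2N),
  N! ~ sqrt(2π N) · (N/e)^N,
  (1N)! ~ sqrt(2π·1N) · (1N/e)^(1N).
The exponential factors combine to (2N)^(2N) / (N^N · (1N)^(1N)) = 2^(2N)/1^(1N) = (2^2/1^1)^N = (4)^N.
The square-root prefactors combine to sqrt(2π·2N) / (sqrt(2π N)·sqrt(2π·1N)) = sqrt(2 / (2π·1·N)) = sqrt(1/(π·23n)).
Substituting N = 23n: C(46n, 23n) ~ (4)^(23n) · sqrt(1/(π·23n)).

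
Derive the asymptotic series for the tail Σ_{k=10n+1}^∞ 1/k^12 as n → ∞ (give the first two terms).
Σ_{k>10n} 1/k^12 = 1/(11 · (10n)^11) − 1/(2 · (10n)^12) + O(1/(10n)^13)

Compare to the integral: ∫_{10n}^∞ x^(−12) dx = [−x^(−11)/11]_{10n}^∞ = 1/((12−1)·(10n)^11). The Euler-Maclaurin correction adds −f(10n)/2 = −1/(2·(10n)^12). Euler-Maclaurin then gives
  Σ_{k>10n} 1/k^12 = ∫_{10n}^∞ dx/x^12 − 1/(2·(10n)^12) + O(1/(10n)^13).
(Equivalently this is ζ(12) − Σ_{k≤10n} 1/k^12.)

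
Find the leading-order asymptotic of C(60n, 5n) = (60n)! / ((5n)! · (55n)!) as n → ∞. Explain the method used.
C(60n, 5n) ~ (8916100448256/285311670611)^(5n) · sqrt(6/(11π·5n))

Write N = 5n. Apply Stirling to each factorial:
  (12N)! ~ sqrt(2π·12N) · (12N/e)^(12N),
  N! ~ sqrt(2π N) · (N/e)^N,
  (11N)! ~ sqrt(2π·11N) · (11N/e)^(11N).
The exponential factors combine to (12N)^(12N) / (N^N · (11N)^(11N)) = 12^(12N)/11^(11N) = (12^12/11^11)^N = (8916100448256/285311670611)^N.
The square-root prefactors combine to sqrt(2π·12N) / (sqrt(2π N)·sqrt(2π·11N)) = sqrt(12 / (2π·11·N)) = sqrt(6/(11π·5n)).
Substituting N = 5n: C(60n, 5n) ~ (8916100448256/285311670611)^(5n) · sqrt(6/(11π·5n)).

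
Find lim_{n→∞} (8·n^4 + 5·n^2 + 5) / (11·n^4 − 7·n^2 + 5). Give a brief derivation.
lim = 8/11

For large n the leading n^4 terms dominate both numerator and denominator. Dividing top and bottom by n^4, every other term tends to 0, leaving 8/11.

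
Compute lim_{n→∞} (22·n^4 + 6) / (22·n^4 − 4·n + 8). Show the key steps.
lim = 22/22 = 1

For large n the leading n^4 terms dominate both numerator and denominator. Dividing top and bottom by n^4, every other term tends to 0, leaving 22/22 = 1.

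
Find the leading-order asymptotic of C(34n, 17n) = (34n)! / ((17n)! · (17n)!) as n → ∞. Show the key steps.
C(34n, 17n) ~ (4)^(17n) · sqrt(1/(π·17n))

Write N = 17n. Apply Stirling to each factorial:
  (2N)! ~ sqrt(2π·2N) · (2N/e)^(2N),
  N! ~ sqrt(2π N) · (N/e)^N,
  (1N)! ~ sqrt(2π·1N) · (1N/e)^(1N).
The exponential factors combine to (2N)^(2N) / (N^N · (1N)^(1N)) = 2^(2N)/1^(1N) = (2^2/1^1)^N = (4)^N.
The square-root prefactors combine to sqrt(2π·2N) / (sqrt(2π N)·sqrt(2π·1N)) = sqrt(2 / (2π·1·N)) = sqrt(1/(π·17n)).
Substituting N = 17n: C(34n, 17n) ~ (4)^(17n) · sqrt(1/(π·17n)).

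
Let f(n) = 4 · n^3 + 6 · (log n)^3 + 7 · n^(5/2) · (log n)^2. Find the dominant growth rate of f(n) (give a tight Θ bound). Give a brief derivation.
f(n) ∈ Θ(n^3)

Compare the terms by growth order. For large n, n^a · (log n)^b dominates n^a' · (log n)^b' iff a > a', or (a = a' and b > b'). Ranking the 3 terms shows the dominant one is 4 · n^3. Hence f(n) ∈ Θ(n^3).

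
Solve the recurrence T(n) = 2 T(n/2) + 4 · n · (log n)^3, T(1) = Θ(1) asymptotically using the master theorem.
T(n) = Θ(n · (log n)^4)

Here log_2 2 = 1 and f(n) = 4 · n · (log n)^3 = Θ(n^(log_2 2) · (log n)^3). This is the extended Case 2 of the master theorem (f matches the critical exponent up to log factors), giving T(n) = Θ(n^(log_2 2) · (log n)^(3+1)) = Θ(n · (log n)^4).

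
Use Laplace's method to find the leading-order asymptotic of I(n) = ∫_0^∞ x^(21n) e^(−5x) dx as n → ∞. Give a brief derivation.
I(n) ~ (sqrt(2π·21n) / 5) · (21n/(5e))^(21n)

Write the integrand as exp(21n ln x − 5x) and set f(x) = 21n ln x − 5x. Then f'(x) = 21n/x − 5 = 0 at x* = 21n/5, and f''(x*) = −21n/x*^2 = −5^2/(21n). Laplace's method (interior maximum) gives
  I(n) ~ e^(f(x*)) · sqrt(2π / |f''(x*)|)
        = exp(21n ln(21n/5) − 21n) · sqrt(2π · 21n / 5^2)
        = (21n/5)^(21n) e^(−21n) · sqrt(2π·21n) / 5
        = (sqrt(2π·21n) / 5) · (21n/(5e))^(21n).
This matches Γ(21n+1)/5^(21n+1) with Stirling applied to Γ.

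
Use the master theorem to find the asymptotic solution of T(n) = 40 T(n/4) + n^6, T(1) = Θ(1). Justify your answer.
T(n) = Θ(n^6)

log_4 40 ≈ 2.661. f(n) = n^6 dominates n^(log_4 40) since 6 > 2.661, and the regularity condition a·f(n/b) = 40·(n/4)^6 = (40/4096)·n^6 ≤ c·f(n) holds with c = 40/4096 ≈ 0.00977 < 1. So this is Case 3: T(n) = Θ(f(n)) = Θ(n^6).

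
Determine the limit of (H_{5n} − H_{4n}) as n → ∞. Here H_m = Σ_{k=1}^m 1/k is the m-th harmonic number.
lim = ln(5/4)

Euler-Maclaurin gives H_m = ln m + γ + 1/(2m) + O(1/m^2). The γ and O(1/m) terms cancel in the difference:
  H_{5n} − H_{4n} = ln(5n) − ln(4n) + O(1/n) = ln(5/4) + O(1/n).
Hence the limit is ln(5/4).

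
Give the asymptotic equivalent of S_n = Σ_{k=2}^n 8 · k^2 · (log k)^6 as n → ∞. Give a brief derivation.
S_n ~ 8 · n^3 · (log n)^6 / 3

By integral comparison, S_n = ∫_1^n 8 · x^2 · (log x)^6 dx + O(n^2 · (log n)^6). For the integral, the leading term of ∫_1^n x^2 (log x)^6 dx is n^3/3 · (log n)^6 (by repeated integration by parts; each step lowers the log-exponent and produces a relatively O(1/log n) correction). Hence S_n ~ 8 · n^3 · (log n)^6 / 3.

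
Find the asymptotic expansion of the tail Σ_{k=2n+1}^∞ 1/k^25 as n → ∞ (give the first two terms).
Σ_{k>2n} 1/k^25 = 1/(24 · (2n)^24) − 1/(2 · (2n)^25) + O(1/(2n)^26)

Compare to the integral: ∫_{2n}^∞ x^(−25) dx = [−x^(−24)/24]_{2n}^∞ = 1/((25−1)·(2n)^24). The Euler-Maclaurin correction adds −f(2n)/2 = −1/(2·(2n)^25). Euler-Maclaurin then gives
  Σ_{k>2n} 1/k^25 = ∫_{2n}^∞ dx/x^25 − 1/(2·(2n)^25) + O(1/(2n)^26).
(Equivalently this is ζ(25) − Σ_{k≤2n} 1/k^25.)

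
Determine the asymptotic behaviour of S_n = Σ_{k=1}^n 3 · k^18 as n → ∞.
S_n ~ 3 · n^19 / 19

By integral comparison (Euler-Maclaurin), Σ_{k=1}^n 3 · k^18 = 3 · ∫_0^n x^18 dx + O(n^18) = 3 · n^19/19 + O(n^18). (Equivalently, Faulhaber's formula gives the same leading term.)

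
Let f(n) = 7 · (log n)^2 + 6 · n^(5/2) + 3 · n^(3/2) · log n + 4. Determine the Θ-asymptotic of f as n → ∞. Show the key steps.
f(n) ∈ Θ(n^(5/2))

Compare the terms by growth order. For large n, n^a · (log n)^b dominates n^a' · (log n)^b' iff a > a', or (a = a' and b > b'). Ranking the 4 terms shows the dominant one is 6 · n^(5/2). Hence f(n) ∈ Θ(n^(5/2)).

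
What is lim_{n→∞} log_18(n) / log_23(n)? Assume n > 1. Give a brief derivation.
lim = ln(23) / ln(18) = log_18(23)

Change of base: log_18(n) = ln n / ln 18 and log_23(n) = ln n / ln 23. The ratio is (ln n / ln 18) · (ln 23 / ln n) = ln 23 / ln 18, a constant independent of n. So the limit is ln 23 / ln 18 = log_18(23).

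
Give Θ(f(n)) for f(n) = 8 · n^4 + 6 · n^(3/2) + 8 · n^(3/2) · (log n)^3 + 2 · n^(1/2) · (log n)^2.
f(n) ∈ Θ(n^4)

Compare the terms by growth order. For large n, n^a · (log n)^b dominates n^a' · (log n)^b' iff a > a', or (a = a' and b > b'). Ranking the 4 terms shows the dominant one is 8 · n^4. Hence f(n) ∈ Θ(n^4).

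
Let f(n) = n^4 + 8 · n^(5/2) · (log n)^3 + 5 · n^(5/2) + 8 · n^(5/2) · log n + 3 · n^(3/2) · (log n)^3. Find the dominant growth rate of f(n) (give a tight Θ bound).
f(n) ∈ Θ(n^4)

Compare the terms by growth order. For large n, n^a · (log n)^b dominates n^a' · (log n)^b' iff a > a', or (a = a' and b > b'). Ranking the 5 terms shows the dominant one is n^4. Hence f(n) ∈ Θ(n^4).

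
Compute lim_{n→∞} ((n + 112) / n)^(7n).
lim = e^784

Rewrite as (1 + 112/n)^(7n). By the standard limit (1 + x/n)^n → e^x, we have (1 + 112/n)^n → e^112, and raising to the 7th power gives e^784.
More precisely, ln[(1 + 112/n)^(7n)] = 7n · ln(1 + 112/n) = 7n · (112/n + O(1/n^2)) = 784 + O(1/n) → 784.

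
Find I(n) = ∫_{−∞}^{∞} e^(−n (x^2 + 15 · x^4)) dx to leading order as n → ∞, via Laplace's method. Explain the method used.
I(n) ~ sqrt(π/n)

φ(x) = x^2 + 15 · x^4 has its unique global minimum at x* = 0 (since φ'(x) = 2x + 60x^3 = 0 only at x = 0 for real x with both coefficients positive, and φ → ∞ as |x| → ∞). At x* = 0, φ(0) = 0 and φ''(0) = 2. Laplace's method then gives
  I(n) ~ sqrt(2π / (n · φ''(0))) · e^(−n φ(0)) = sqrt(2π / (2n)) = sqrt(π/n).
The 15 · x^4 term contributes only at subleading order (an O(1/n) relative correction).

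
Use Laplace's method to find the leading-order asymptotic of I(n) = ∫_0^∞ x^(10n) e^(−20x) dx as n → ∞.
I(n) ~ (sqrt(2π·10n) / 20) · (10n/(20e))^(10n)

Write the integrand as exp(10n ln x − 20x) and set f(x) = 10n ln x − 20x. Then f'(x) = 10n/x − 20 = 0 at x* = 10n/20, and f''(x*) = −10n/x*^2 = −20^2/(10n). Laplace's method (interior maximum) gives
  I(n) ~ e^(f(x*)) · sqrt(2π / |f''(x*)|)
        = exp(10n ln(10n/20) − 10n) · sqrt(2π · 10n / 20^2)
        = (10n/20)^(10n) e^(−10n) · sqrt(2π·10n) / 20
        = (sqrt(2π·10n) / 20) · (10n/(20e))^(10n).
This matches Γ(10n+1)/20^(10n+1) with Stirling applied to Γ.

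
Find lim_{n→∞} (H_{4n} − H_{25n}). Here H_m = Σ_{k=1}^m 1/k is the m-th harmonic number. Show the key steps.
lim = ln(4/25)

Euler-Maclaurin gives H_m = ln m + γ + 1/(2m) + O(1/m^2). The γ and O(1/m) terms cancel in the difference:
  H_{4n} − H_{25n} = ln(4n) − ln(25n) + O(1/n) = ln(4/25) + O(1/n).
Hence the limit is ln(4/25).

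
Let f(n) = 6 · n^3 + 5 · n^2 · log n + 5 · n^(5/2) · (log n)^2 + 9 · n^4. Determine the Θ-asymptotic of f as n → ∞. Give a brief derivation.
f(n) ∈ Θ(n^4)

Compare the terms by growth order. For large n, n^a · (log n)^b dominates n^a' · (log n)^b' iff a > a', or (a = a' and b > b'). Ranking the 4 terms shows the dominant one is 9 · n^4. Hence f(n) ∈ Θ(n^4).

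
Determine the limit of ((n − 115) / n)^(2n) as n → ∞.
lim = e^(−230)

Rewrite as (1 − 115/n)^(2n). By the standard limit (1 + x/n)^n → e^x, we have (1 − 115/n)^n → e^(−115), and raising to the 2nd power gives e^(−230).
More precisely, ln[(1 − 115/n)^(2n)] = 2n · ln(1 − 115/n) = 2n · (-115/n + O(1/n^2)) = -230 + O(1/n) → -230.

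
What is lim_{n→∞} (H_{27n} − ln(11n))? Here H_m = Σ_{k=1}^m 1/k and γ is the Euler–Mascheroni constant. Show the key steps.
lim = ln(27/11) + γ

By Euler-Maclaurin, H_m = ln m + γ + O(1/m). So
  H_{27n} − ln(11n) = ln(27n) + γ − ln(11n) + O(1/n)
                       = ln(27/11) + γ + O(1/n).
Hence the limit is ln(27/11) + γ.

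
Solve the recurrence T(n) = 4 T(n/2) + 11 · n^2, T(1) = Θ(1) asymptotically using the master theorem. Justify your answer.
T(n) = Θ(n^2 log n)

log_2 4 = 2, and f(n) = 11 · n^2 = Θ(n^(log_2 4)). This is Case 2 of the master theorem: T(n) = Θ(f(n) · log n) = Θ(n^2 log n).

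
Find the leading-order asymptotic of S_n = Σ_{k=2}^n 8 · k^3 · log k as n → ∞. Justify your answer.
S_n ~ 2 · n^4 log n − n^4 / 2

By integral comparison, S_n = ∫_1^n 8 · x^3 · log x dx + O(n^3 · log n). For the integral, ∫ x^3 log x dx = n^4 log n / 4 − n^4/16 (integration by parts). Hence S_n ~ 2 · n^4 log n − n^4 / 2.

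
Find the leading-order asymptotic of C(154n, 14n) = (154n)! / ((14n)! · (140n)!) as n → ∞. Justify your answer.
C(154n, 14n) ~ (285311670611/10000000000)^(14n) · sqrt(11/(20π·14n))

Write N = 14n. Apply Stirling to each factorial:
  (11N)! ~ sqrt(2π·11N) · (11N/e)^(11N),
  N! ~ sqrt(2π N) · (N/e)^N,
  (10N)! ~ sqrt(2π·10N) · (10N/e)^(10N).
The exponential factors combine to (11N)^(11N) / (N^N · (10N)^(10N)) = 11^(11N)/10^(10N) = (11^11/10^10)^N = (285311670611/10000000000)^N.
The square-root prefactors combine to sqrt(2π·11N) / (sqrt(2π N)·sqrt(2π·10N)) = sqrt(11 / (2π·10·N)) = sqrt(11/(20π·14n)).
Substituting N = 14n: C(154n, 14n) ~ (285311670611/10000000000)^(14n) · sqrt(11/(20π·14n)).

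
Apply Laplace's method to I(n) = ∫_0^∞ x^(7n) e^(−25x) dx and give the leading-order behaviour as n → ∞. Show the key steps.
I(n) ~ (sqrt(2π·7n) / 25) · (7n/(25e))^(7n)

Write the integrand as exp(7n ln x − 25x) and set f(x) = 7n ln x − 25x. Then f'(x) = 7n/x − 25 = 0 at x* = 7n/25, and f''(x*) = −7n/x*^2 = −25^2/(7n). Laplace's method (interior maximum) gives
  I(n) ~ e^(f(x*)) · sqrt(2π / |f''(x*)|)
        = exp(7n ln(7n/25) − 7n) · sqrt(2π · 7n / 25^2)
        = (7n/25)^(7n) e^(−7n) · sqrt(2π·7n) / 25
        = (sqrt(2π·7n) / 25) · (7n/(25e))^(7n).
This matches Γ(7n+1)/25^(7n+1) with Stirling applied to Γ.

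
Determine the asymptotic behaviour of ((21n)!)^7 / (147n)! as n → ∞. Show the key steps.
((21n)!)^7/(147n)! ~ ((2π·21n)^(6/2) / sqrt(7)) · 7^(−7·21n)  →  0

Write N = 21n. Stirling: N! ~ sqrt(2π N)(N/e)^N and (7N)! ~ sqrt(2π·7N)·(7N/e)^(7N).
  (N!)^7/(7N)! ~ (2π N)^(7/2) (N/e)^(7N) / [sqrt(2π·7N) (7N/e)^(7N)]
     = (2π N)^(7/2) / sqrt(2π·7N) · (N/(7N))^(7N)
     = (2π N)^((7−1)/2) / sqrt(7) · 7^(−7N).
Since 7^7 > 1, the factor 7^(−7N) decays exponentially, so the ratio → 0. Substituting N = 21n gives the stated form.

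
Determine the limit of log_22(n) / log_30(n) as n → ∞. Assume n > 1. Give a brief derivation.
lim = ln(30) / ln(22) = log_22(30)

Change of base: log_22(n) = ln n / ln 22 and log_30(n) = ln n / ln 30. The ratio is (ln n / ln 22) · (ln 30 / ln n) = ln 30 / ln 22, a constant independent of n. So the limit is ln 30 / ln 22 = log_22(30).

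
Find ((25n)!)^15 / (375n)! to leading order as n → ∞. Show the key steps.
((25n)!)^15/(375n)! ~ ((2π·25n)^(14/2) / sqrt(15)) · 15^(−15·25n)  →  0

Write N = 25n. Stirling: N! ~ sqrt(2π N)(N/e)^N and (15N)! ~ sqrt(2π·15N)·(15N/e)^(15N).
  (N!)^15/(15N)! ~ (2π N)^(15/2) (N/e)^(15N) / [sqrt(2π·15N) (15N/e)^(15N)]
     = (2π N)^(15/2) / sqrt(2π·15N) · (N/(15N))^(15N)
     = (2π N)^((15−1)/2) / sqrt(15) · 15^(−15N).
Since 15^15 > 1, the factor 15^(−15N) decays exponentially, so the ratio → 0. Substituting N = 25n gives the stated form.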